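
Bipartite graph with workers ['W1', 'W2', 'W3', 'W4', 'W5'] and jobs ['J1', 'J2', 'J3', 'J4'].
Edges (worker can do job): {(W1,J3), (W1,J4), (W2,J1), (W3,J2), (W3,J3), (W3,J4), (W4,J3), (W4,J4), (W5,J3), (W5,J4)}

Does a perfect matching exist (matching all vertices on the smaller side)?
Yes, perfect matching exists (size 4)

Perfect matching: {(W2,J1), (W3,J2), (W4,J4), (W5,J3)}
All 4 vertices on the smaller side are matched.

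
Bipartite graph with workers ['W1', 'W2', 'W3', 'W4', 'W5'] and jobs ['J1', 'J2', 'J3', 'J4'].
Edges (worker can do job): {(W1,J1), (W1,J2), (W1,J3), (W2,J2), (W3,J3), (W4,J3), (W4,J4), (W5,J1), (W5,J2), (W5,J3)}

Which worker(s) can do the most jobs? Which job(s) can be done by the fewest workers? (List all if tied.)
Most versatile: W1, W5 (3 jobs); Least covered: J4 (1 workers)

Worker degrees (jobs they can do): W1:3, W2:1, W3:1, W4:2, W5:3
Job degrees (workers who can do it): J1:2, J2:3, J3:4, J4:1

Maximum worker degree is 3, achieved by: W1, W5
Minimum job degree is 1, achieved by: J4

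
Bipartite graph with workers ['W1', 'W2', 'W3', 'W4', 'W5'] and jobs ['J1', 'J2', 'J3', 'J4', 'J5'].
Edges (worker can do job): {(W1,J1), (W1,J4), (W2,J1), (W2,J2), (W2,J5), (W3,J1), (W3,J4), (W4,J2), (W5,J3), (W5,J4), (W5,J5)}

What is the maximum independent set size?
Maximum independent set = 5

By König's theorem:
- Min vertex cover = Max matching = 5
- Max independent set = Total vertices - Min vertex cover
- Max independent set = 10 - 5 = 5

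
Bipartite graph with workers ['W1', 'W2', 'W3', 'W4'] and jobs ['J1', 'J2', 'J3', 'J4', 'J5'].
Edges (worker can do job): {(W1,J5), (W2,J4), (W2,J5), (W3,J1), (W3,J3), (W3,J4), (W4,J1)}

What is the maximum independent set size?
Maximum independent set = 5

By König's theorem:
- Min vertex cover = Max matching = 4
- Max independent set = Total vertices - Min vertex cover
- Max independent set = 9 - 4 = 5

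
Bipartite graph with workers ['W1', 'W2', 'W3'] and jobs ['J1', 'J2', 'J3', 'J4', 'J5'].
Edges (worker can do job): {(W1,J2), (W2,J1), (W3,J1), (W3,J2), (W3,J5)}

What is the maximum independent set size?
Maximum independent set = 5

By König's theorem:
- Min vertex cover = Max matching = 3
- Max independent set = Total vertices - Min vertex cover
- Max independent set = 8 - 3 = 5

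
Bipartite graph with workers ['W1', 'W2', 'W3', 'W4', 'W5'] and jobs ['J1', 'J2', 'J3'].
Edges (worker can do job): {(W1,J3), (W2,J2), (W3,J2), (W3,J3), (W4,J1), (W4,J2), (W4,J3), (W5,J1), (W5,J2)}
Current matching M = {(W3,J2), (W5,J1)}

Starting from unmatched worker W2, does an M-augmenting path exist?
Yes: W2 → J2 → W3 → J3

An M-augmenting path alternates non-matching / matching edges, starting and ending at unmatched vertices.
Path: W2 → J2 → W3 → J3
(J3 is unmatched in M, so the path is augmenting.)
Flipping edges along this path would increase |M| from 2 to 3.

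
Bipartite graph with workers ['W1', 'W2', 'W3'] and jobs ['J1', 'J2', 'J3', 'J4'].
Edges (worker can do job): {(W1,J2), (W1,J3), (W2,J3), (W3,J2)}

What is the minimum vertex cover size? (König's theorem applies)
Minimum vertex cover size = 2

By König's theorem: in bipartite graphs,
min vertex cover = max matching = 2

Maximum matching has size 2, so minimum vertex cover also has size 2.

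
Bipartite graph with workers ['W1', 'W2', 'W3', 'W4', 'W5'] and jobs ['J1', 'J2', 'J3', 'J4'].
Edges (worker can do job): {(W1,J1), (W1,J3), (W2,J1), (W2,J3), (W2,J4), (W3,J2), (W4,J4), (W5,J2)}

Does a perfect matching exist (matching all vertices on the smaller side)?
Yes, perfect matching exists (size 4)

Perfect matching: {(W1,J1), (W2,J3), (W3,J2), (W4,J4)}
All 4 vertices on the smaller side are matched.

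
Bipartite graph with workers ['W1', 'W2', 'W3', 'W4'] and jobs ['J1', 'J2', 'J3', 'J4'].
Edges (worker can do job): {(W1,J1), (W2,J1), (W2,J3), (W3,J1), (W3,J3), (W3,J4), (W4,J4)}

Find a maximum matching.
Matching: {(W2,J3), (W3,J1), (W4,J4)}

Maximum matching (size 3):
  W2 → J3
  W3 → J1
  W4 → J4

Each worker is assigned to at most one job, and each job to at most one worker.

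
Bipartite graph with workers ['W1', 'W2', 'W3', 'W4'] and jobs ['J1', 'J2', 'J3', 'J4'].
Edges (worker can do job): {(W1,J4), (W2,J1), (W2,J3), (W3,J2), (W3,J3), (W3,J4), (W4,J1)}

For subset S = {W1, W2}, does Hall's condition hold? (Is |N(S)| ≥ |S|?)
Yes: |N(S)| = 3, |S| = 2

Subset S = {W1, W2}
Neighbors N(S) = {J1, J3, J4}

|N(S)| = 3, |S| = 2
Hall's condition: |N(S)| ≥ |S| is satisfied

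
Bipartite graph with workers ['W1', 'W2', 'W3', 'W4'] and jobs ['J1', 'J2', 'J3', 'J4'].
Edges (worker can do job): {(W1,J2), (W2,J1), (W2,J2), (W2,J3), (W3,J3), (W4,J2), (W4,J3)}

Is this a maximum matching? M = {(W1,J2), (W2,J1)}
No, size 2 is not maximum

Proposed matching has size 2.
Maximum matching size for this graph: 3.

This is NOT maximum - can be improved to size 3.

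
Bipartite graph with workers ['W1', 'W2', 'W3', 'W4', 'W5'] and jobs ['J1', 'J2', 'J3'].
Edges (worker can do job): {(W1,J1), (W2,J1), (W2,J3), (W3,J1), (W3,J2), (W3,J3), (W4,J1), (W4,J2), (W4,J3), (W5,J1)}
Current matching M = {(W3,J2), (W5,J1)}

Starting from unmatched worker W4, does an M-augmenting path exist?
Yes: W4 → J3

An M-augmenting path alternates non-matching / matching edges, starting and ending at unmatched vertices.
Path: W4 → J3
(J3 is unmatched in M, so the path is augmenting.)
Flipping edges along this path would increase |M| from 2 to 3.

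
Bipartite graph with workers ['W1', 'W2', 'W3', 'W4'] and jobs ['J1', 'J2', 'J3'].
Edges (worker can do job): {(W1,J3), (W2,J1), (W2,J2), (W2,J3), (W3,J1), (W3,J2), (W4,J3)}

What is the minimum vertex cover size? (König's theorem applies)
Minimum vertex cover size = 3

By König's theorem: in bipartite graphs,
min vertex cover = max matching = 3

Maximum matching has size 3, so minimum vertex cover also has size 3.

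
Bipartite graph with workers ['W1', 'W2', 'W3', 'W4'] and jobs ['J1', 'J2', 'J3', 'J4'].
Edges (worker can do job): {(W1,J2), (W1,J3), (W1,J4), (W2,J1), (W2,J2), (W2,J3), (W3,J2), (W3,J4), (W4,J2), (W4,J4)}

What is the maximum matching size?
Maximum matching size = 4

Maximum matching: {(W1,J3), (W2,J1), (W3,J4), (W4,J2)}
Size: 4

This assigns 4 workers to 4 distinct jobs.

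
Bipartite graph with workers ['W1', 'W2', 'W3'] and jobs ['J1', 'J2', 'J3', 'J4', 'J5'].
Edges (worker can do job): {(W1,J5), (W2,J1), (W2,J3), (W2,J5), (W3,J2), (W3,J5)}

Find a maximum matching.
Matching: {(W1,J5), (W2,J3), (W3,J2)}

Maximum matching (size 3):
  W1 → J5
  W2 → J3
  W3 → J2

Each worker is assigned to at most one job, and each job to at most one worker.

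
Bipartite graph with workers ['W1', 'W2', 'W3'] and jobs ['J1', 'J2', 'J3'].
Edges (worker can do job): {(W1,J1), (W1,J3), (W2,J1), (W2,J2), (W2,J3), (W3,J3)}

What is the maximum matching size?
Maximum matching size = 3

Maximum matching: {(W1,J1), (W2,J2), (W3,J3)}
Size: 3

This assigns 3 workers to 3 distinct jobs.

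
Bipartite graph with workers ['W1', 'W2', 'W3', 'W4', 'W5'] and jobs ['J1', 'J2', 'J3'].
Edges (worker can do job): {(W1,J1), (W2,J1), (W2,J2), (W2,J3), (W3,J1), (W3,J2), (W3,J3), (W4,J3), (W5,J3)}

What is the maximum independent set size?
Maximum independent set = 5

By König's theorem:
- Min vertex cover = Max matching = 3
- Max independent set = Total vertices - Min vertex cover
- Max independent set = 8 - 3 = 5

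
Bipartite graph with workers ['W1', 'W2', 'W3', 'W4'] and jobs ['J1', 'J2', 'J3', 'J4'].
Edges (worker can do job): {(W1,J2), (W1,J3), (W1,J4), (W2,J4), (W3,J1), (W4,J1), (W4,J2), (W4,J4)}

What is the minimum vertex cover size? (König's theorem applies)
Minimum vertex cover size = 4

By König's theorem: in bipartite graphs,
min vertex cover = max matching = 4

Maximum matching has size 4, so minimum vertex cover also has size 4.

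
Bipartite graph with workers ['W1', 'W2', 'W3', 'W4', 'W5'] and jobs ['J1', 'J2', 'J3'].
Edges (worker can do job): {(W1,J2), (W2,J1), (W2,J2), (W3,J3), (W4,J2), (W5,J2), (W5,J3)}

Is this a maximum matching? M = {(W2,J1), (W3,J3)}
No, size 2 is not maximum

Proposed matching has size 2.
Maximum matching size for this graph: 3.

This is NOT maximum - can be improved to size 3.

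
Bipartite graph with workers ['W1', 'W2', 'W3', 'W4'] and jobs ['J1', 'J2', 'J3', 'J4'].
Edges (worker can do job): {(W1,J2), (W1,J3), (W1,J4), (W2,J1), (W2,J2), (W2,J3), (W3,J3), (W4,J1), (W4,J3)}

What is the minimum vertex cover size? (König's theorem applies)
Minimum vertex cover size = 4

By König's theorem: in bipartite graphs,
min vertex cover = max matching = 4

Maximum matching has size 4, so minimum vertex cover also has size 4.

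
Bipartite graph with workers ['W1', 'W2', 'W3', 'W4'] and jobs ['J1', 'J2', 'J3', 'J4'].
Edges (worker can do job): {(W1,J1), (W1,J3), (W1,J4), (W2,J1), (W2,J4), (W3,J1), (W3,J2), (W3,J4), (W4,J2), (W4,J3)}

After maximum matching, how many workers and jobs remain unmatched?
Unmatched: 0 workers, 0 jobs

Maximum matching size: 4
Workers: 4 total, 4 matched, 0 unmatched
Jobs: 4 total, 4 matched, 0 unmatched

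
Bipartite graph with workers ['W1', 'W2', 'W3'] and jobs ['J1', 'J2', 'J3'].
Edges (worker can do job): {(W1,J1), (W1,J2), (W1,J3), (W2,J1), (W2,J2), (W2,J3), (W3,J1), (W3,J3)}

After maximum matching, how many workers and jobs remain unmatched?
Unmatched: 0 workers, 0 jobs

Maximum matching size: 3
Workers: 3 total, 3 matched, 0 unmatched
Jobs: 3 total, 3 matched, 0 unmatched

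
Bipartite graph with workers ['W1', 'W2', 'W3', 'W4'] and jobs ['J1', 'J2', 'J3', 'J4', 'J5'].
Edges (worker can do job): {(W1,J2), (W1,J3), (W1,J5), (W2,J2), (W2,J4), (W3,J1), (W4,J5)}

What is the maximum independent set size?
Maximum independent set = 5

By König's theorem:
- Min vertex cover = Max matching = 4
- Max independent set = Total vertices - Min vertex cover
- Max independent set = 9 - 4 = 5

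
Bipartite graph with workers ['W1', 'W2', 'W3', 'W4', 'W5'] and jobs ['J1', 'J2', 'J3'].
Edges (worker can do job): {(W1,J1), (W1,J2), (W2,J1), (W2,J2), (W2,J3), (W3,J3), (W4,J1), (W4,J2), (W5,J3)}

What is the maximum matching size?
Maximum matching size = 3

Maximum matching: {(W1,J2), (W3,J3), (W4,J1)}
Size: 3

This assigns 3 workers to 3 distinct jobs.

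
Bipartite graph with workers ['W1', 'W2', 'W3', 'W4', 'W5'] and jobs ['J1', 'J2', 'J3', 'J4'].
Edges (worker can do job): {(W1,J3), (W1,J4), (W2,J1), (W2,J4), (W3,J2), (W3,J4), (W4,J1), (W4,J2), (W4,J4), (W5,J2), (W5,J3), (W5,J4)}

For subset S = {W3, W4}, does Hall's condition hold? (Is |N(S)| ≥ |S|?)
Yes: |N(S)| = 3, |S| = 2

Subset S = {W3, W4}
Neighbors N(S) = {J1, J2, J4}

|N(S)| = 3, |S| = 2
Hall's condition: |N(S)| ≥ |S| is satisfied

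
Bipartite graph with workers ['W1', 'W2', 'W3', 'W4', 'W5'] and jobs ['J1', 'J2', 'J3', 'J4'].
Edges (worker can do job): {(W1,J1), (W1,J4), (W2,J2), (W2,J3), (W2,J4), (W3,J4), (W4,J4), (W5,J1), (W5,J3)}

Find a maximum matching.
Matching: {(W1,J1), (W2,J2), (W3,J4), (W5,J3)}

Maximum matching (size 4):
  W1 → J1
  W2 → J2
  W3 → J4
  W5 → J3

Each worker is assigned to at most one job, and each job to at most one worker.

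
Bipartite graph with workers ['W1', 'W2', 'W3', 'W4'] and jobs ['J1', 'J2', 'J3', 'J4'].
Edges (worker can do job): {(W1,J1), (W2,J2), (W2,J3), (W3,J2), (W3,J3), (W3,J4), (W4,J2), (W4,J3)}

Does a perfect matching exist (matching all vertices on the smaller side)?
Yes, perfect matching exists (size 4)

Perfect matching: {(W1,J1), (W2,J3), (W3,J4), (W4,J2)}
All 4 vertices on the smaller side are matched.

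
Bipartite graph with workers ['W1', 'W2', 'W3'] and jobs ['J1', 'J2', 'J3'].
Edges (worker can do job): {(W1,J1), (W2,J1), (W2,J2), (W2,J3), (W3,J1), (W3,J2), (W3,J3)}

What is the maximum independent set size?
Maximum independent set = 3

By König's theorem:
- Min vertex cover = Max matching = 3
- Max independent set = Total vertices - Min vertex cover
- Max independent set = 6 - 3 = 3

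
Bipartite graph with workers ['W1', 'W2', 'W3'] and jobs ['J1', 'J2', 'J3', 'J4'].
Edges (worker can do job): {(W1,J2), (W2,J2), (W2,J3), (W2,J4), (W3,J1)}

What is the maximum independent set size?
Maximum independent set = 4

By König's theorem:
- Min vertex cover = Max matching = 3
- Max independent set = Total vertices - Min vertex cover
- Max independent set = 7 - 3 = 4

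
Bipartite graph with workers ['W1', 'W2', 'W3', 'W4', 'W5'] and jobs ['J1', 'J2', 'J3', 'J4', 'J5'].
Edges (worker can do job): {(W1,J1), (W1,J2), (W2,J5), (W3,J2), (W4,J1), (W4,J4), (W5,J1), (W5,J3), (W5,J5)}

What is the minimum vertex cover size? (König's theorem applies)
Minimum vertex cover size = 5

By König's theorem: in bipartite graphs,
min vertex cover = max matching = 5

Maximum matching has size 5, so minimum vertex cover also has size 5.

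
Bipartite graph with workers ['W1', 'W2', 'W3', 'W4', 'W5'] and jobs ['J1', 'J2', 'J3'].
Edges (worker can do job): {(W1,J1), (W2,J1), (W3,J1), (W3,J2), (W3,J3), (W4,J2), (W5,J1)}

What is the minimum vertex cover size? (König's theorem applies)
Minimum vertex cover size = 3

By König's theorem: in bipartite graphs,
min vertex cover = max matching = 3

Maximum matching has size 3, so minimum vertex cover also has size 3.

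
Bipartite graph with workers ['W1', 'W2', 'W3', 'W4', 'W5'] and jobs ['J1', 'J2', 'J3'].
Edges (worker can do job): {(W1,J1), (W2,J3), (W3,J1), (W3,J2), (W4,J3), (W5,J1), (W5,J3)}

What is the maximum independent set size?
Maximum independent set = 5

By König's theorem:
- Min vertex cover = Max matching = 3
- Max independent set = Total vertices - Min vertex cover
- Max independent set = 8 - 3 = 5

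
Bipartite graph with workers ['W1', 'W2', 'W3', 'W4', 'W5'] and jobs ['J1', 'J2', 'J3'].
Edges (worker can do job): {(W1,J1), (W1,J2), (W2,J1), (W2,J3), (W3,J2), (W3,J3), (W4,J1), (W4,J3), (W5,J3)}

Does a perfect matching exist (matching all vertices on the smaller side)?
Yes, perfect matching exists (size 3)

Perfect matching: {(W3,J2), (W4,J1), (W5,J3)}
All 3 vertices on the smaller side are matched.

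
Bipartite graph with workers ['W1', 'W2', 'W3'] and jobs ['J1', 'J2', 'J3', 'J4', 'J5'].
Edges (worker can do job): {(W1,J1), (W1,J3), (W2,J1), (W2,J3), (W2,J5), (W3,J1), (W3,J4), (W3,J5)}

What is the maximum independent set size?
Maximum independent set = 5

By König's theorem:
- Min vertex cover = Max matching = 3
- Max independent set = Total vertices - Min vertex cover
- Max independent set = 8 - 3 = 5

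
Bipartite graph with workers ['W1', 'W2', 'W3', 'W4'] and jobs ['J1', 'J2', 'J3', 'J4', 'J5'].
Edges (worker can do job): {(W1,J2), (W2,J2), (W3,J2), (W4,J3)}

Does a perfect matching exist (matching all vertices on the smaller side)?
No, maximum matching has size 2 < 4

Maximum matching has size 2, need 4 for perfect matching.
Unmatched workers: ['W1', 'W2']
Unmatched jobs: ['J5', 'J1', 'J4']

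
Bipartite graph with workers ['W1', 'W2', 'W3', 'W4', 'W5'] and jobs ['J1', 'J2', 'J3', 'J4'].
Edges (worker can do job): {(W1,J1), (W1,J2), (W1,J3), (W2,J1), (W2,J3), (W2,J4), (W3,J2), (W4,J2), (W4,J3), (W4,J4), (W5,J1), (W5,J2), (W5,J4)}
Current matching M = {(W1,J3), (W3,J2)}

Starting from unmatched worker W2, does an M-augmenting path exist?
Yes: W2 → J4

An M-augmenting path alternates non-matching / matching edges, starting and ending at unmatched vertices.
Path: W2 → J4
(J4 is unmatched in M, so the path is augmenting.)
Flipping edges along this path would increase |M| from 2 to 3.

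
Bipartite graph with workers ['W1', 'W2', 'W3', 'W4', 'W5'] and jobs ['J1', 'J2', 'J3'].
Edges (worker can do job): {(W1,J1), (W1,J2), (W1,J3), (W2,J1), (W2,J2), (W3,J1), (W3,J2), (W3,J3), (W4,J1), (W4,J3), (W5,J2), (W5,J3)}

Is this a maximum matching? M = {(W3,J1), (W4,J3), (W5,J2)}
Yes, size 3 is maximum

Proposed matching has size 3.
Maximum matching size for this graph: 3.

This is a maximum matching.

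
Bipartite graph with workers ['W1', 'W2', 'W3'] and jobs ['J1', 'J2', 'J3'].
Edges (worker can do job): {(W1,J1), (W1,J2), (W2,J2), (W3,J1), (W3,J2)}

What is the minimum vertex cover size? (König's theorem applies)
Minimum vertex cover size = 2

By König's theorem: in bipartite graphs,
min vertex cover = max matching = 2

Maximum matching has size 2, so minimum vertex cover also has size 2.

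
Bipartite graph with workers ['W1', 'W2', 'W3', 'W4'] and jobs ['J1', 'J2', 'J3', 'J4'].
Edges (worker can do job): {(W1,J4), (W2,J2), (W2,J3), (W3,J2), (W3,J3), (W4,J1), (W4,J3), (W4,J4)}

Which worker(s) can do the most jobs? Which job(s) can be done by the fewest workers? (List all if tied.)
Most versatile: W4 (3 jobs); Least covered: J1 (1 workers)

Worker degrees (jobs they can do): W1:1, W2:2, W3:2, W4:3
Job degrees (workers who can do it): J1:1, J2:2, J3:3, J4:2

Maximum worker degree is 3, achieved by: W4
Minimum job degree is 1, achieved by: J1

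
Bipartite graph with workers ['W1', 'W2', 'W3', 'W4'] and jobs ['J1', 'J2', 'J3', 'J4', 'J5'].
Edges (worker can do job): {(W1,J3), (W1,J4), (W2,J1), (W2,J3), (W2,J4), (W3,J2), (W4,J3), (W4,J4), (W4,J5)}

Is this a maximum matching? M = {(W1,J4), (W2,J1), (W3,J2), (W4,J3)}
Yes, size 4 is maximum

Proposed matching has size 4.
Maximum matching size for this graph: 4.

This is a maximum matching.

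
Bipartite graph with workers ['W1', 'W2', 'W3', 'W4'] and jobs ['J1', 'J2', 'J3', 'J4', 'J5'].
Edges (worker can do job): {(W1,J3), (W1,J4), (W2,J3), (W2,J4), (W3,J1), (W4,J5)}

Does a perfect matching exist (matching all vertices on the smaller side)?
Yes, perfect matching exists (size 4)

Perfect matching: {(W1,J4), (W2,J3), (W3,J1), (W4,J5)}
All 4 vertices on the smaller side are matched.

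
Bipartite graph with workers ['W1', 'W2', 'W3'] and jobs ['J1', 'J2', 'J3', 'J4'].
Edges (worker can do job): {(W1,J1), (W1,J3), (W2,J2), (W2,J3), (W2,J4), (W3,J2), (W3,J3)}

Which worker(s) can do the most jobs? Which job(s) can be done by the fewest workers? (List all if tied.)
Most versatile: W2 (3 jobs); Least covered: J1, J4 (1 workers)

Worker degrees (jobs they can do): W1:2, W2:3, W3:2
Job degrees (workers who can do it): J1:1, J2:2, J3:3, J4:1

Maximum worker degree is 3, achieved by: W2
Minimum job degree is 1, achieved by: J1, J4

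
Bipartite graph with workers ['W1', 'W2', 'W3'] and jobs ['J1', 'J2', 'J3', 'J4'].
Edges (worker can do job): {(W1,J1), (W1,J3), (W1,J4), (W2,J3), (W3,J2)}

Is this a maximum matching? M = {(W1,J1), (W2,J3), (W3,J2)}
Yes, size 3 is maximum

Proposed matching has size 3.
Maximum matching size for this graph: 3.

This is a maximum matching.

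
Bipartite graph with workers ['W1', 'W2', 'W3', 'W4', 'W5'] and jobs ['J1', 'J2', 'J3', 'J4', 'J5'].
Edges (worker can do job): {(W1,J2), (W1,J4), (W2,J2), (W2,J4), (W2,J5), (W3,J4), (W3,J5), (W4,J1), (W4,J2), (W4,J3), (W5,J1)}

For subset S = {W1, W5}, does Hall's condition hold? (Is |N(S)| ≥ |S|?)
Yes: |N(S)| = 3, |S| = 2

Subset S = {W1, W5}
Neighbors N(S) = {J1, J2, J4}

|N(S)| = 3, |S| = 2
Hall's condition: |N(S)| ≥ |S| is satisfied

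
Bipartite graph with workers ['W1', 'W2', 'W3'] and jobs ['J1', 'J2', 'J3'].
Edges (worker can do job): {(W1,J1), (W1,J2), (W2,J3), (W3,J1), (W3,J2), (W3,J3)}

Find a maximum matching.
Matching: {(W1,J2), (W2,J3), (W3,J1)}

Maximum matching (size 3):
  W1 → J2
  W2 → J3
  W3 → J1

Each worker is assigned to at most one job, and each job to at most one worker.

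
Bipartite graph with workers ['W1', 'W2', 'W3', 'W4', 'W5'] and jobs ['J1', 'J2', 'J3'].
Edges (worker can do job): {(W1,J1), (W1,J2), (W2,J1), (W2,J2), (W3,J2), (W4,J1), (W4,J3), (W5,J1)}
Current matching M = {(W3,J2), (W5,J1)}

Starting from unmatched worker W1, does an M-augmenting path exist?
No augmenting path from W1

Alternating search from W1 reaches jobs: {J1, J2}.
Every reachable job is already matched in M, and following those matched edges back to workers exposes no further unvisited jobs.
No M-augmenting path from W1 exists.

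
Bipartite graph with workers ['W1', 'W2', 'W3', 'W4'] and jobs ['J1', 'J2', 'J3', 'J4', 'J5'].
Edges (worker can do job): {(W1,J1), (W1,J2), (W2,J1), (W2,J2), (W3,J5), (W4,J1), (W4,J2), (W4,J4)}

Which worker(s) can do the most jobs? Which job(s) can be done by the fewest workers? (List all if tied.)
Most versatile: W4 (3 jobs); Least covered: J3 (0 workers)

Worker degrees (jobs they can do): W1:2, W2:2, W3:1, W4:3
Job degrees (workers who can do it): J1:3, J2:3, J3:0, J4:1, J5:1

Maximum worker degree is 3, achieved by: W4
Minimum job degree is 0, achieved by: J3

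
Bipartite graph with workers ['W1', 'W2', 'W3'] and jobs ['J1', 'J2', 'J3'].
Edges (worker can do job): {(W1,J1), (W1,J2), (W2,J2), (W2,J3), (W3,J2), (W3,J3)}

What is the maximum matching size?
Maximum matching size = 3

Maximum matching: {(W1,J1), (W2,J2), (W3,J3)}
Size: 3

This assigns 3 workers to 3 distinct jobs.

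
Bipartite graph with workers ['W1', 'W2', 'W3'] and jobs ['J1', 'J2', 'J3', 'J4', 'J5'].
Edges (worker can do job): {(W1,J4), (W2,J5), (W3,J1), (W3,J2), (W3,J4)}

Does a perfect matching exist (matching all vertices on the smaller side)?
Yes, perfect matching exists (size 3)

Perfect matching: {(W1,J4), (W2,J5), (W3,J2)}
All 3 vertices on the smaller side are matched.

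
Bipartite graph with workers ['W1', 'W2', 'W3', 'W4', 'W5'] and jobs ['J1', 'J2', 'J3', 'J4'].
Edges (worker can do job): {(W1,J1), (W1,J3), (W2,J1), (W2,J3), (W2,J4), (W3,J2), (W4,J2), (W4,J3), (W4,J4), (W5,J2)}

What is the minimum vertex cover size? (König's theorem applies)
Minimum vertex cover size = 4

By König's theorem: in bipartite graphs,
min vertex cover = max matching = 4

Maximum matching has size 4, so minimum vertex cover also has size 4.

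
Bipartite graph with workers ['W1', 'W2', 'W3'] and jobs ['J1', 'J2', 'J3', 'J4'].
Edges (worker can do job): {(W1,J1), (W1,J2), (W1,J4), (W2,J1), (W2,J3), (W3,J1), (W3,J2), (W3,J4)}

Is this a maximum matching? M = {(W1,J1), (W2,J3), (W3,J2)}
Yes, size 3 is maximum

Proposed matching has size 3.
Maximum matching size for this graph: 3.

This is a maximum matching.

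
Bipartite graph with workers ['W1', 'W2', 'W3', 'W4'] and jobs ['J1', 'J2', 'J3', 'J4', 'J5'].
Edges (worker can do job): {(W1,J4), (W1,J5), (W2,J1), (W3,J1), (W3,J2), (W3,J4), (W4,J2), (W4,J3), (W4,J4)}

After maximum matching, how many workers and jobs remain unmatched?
Unmatched: 0 workers, 1 jobs

Maximum matching size: 4
Workers: 4 total, 4 matched, 0 unmatched
Jobs: 5 total, 4 matched, 1 unmatched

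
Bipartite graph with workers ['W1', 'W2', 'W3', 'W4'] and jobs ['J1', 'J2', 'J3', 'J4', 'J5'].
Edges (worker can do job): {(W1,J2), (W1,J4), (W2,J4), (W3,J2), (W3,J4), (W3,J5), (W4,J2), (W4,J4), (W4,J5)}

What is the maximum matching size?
Maximum matching size = 3

Maximum matching: {(W1,J2), (W3,J5), (W4,J4)}
Size: 3

This assigns 3 workers to 3 distinct jobs.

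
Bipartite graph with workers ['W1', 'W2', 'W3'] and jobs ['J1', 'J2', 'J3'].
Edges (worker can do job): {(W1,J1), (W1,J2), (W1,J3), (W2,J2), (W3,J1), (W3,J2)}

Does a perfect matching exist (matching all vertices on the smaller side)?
Yes, perfect matching exists (size 3)

Perfect matching: {(W1,J3), (W2,J2), (W3,J1)}
All 3 vertices on the smaller side are matched.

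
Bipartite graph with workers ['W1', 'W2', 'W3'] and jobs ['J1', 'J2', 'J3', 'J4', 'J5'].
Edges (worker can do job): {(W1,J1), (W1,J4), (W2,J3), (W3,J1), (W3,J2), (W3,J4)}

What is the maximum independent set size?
Maximum independent set = 5

By König's theorem:
- Min vertex cover = Max matching = 3
- Max independent set = Total vertices - Min vertex cover
- Max independent set = 8 - 3 = 5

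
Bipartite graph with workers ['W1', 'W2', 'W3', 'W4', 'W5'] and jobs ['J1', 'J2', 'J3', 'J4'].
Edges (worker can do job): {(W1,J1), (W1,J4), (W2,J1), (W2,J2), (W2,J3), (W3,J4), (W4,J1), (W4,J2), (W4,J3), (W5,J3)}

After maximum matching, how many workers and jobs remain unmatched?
Unmatched: 1 workers, 0 jobs

Maximum matching size: 4
Workers: 5 total, 4 matched, 1 unmatched
Jobs: 4 total, 4 matched, 0 unmatched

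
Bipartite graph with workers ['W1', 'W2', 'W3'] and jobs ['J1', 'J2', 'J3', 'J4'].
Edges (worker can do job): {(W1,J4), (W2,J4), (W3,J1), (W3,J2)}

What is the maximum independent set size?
Maximum independent set = 5

By König's theorem:
- Min vertex cover = Max matching = 2
- Max independent set = Total vertices - Min vertex cover
- Max independent set = 7 - 2 = 5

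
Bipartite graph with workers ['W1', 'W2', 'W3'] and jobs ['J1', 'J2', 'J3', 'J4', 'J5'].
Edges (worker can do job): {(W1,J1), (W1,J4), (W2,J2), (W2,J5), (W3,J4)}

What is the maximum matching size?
Maximum matching size = 3

Maximum matching: {(W1,J1), (W2,J5), (W3,J4)}
Size: 3

This assigns 3 workers to 3 distinct jobs.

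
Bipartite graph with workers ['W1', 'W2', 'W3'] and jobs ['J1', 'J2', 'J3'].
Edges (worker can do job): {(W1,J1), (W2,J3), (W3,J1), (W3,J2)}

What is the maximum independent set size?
Maximum independent set = 3

By König's theorem:
- Min vertex cover = Max matching = 3
- Max independent set = Total vertices - Min vertex cover
- Max independent set = 6 - 3 = 3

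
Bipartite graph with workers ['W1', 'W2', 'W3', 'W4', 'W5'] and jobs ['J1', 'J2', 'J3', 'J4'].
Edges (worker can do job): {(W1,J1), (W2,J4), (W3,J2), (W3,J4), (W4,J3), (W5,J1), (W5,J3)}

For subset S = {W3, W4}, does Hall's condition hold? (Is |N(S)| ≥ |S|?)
Yes: |N(S)| = 3, |S| = 2

Subset S = {W3, W4}
Neighbors N(S) = {J2, J3, J4}

|N(S)| = 3, |S| = 2
Hall's condition: |N(S)| ≥ |S| is satisfied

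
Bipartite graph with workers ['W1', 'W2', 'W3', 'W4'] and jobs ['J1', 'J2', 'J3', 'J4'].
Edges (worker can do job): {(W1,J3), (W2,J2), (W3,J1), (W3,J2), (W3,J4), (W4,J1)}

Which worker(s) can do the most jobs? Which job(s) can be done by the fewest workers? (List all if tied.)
Most versatile: W3 (3 jobs); Least covered: J3, J4 (1 workers)

Worker degrees (jobs they can do): W1:1, W2:1, W3:3, W4:1
Job degrees (workers who can do it): J1:2, J2:2, J3:1, J4:1

Maximum worker degree is 3, achieved by: W3
Minimum job degree is 1, achieved by: J3, J4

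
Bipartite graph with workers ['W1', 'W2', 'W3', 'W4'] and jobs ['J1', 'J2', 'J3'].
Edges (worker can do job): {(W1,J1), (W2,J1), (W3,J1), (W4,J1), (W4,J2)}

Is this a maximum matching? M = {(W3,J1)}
No, size 1 is not maximum

Proposed matching has size 1.
Maximum matching size for this graph: 2.

This is NOT maximum - can be improved to size 2.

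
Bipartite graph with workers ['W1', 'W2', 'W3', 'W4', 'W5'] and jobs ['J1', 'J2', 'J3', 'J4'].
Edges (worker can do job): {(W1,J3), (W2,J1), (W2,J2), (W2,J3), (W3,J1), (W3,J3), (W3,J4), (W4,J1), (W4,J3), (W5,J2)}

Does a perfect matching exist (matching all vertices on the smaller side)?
Yes, perfect matching exists (size 4)

Perfect matching: {(W2,J1), (W3,J4), (W4,J3), (W5,J2)}
All 4 vertices on the smaller side are matched.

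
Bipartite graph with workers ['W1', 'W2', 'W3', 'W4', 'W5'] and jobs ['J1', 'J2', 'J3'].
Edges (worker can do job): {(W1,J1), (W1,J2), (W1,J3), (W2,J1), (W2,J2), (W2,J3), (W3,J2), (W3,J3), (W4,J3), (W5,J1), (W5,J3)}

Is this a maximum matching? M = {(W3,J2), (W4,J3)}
No, size 2 is not maximum

Proposed matching has size 2.
Maximum matching size for this graph: 3.

This is NOT maximum - can be improved to size 3.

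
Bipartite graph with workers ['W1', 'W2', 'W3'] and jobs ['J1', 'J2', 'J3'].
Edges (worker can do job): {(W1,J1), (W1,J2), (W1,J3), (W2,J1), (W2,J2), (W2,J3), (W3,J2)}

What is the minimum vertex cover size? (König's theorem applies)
Minimum vertex cover size = 3

By König's theorem: in bipartite graphs,
min vertex cover = max matching = 3

Maximum matching has size 3, so minimum vertex cover also has size 3.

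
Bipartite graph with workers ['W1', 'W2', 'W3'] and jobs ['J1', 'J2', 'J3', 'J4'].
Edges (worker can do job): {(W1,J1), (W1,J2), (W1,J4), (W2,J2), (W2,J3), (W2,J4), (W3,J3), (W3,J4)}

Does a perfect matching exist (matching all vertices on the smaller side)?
Yes, perfect matching exists (size 3)

Perfect matching: {(W1,J2), (W2,J4), (W3,J3)}
All 3 vertices on the smaller side are matched.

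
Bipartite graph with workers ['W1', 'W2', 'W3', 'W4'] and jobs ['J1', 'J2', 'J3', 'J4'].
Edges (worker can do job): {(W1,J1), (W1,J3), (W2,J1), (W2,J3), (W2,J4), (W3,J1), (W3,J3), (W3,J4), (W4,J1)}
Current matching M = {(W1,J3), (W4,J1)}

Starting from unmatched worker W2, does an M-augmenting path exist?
Yes: W2 → J4

An M-augmenting path alternates non-matching / matching edges, starting and ending at unmatched vertices.
Path: W2 → J4
(J4 is unmatched in M, so the path is augmenting.)
Flipping edges along this path would increase |M| from 2 to 3.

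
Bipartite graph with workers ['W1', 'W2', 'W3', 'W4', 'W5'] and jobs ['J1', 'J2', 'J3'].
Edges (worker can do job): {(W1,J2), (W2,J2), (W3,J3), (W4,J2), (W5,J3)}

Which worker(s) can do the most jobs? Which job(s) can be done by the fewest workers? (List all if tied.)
Most versatile: W1, W2, W3, W4, W5 (1 jobs); Least covered: J1 (0 workers)

Worker degrees (jobs they can do): W1:1, W2:1, W3:1, W4:1, W5:1
Job degrees (workers who can do it): J1:0, J2:3, J3:2

Maximum worker degree is 1, achieved by: W1, W2, W3, W4, W5
Minimum job degree is 0, achieved by: J1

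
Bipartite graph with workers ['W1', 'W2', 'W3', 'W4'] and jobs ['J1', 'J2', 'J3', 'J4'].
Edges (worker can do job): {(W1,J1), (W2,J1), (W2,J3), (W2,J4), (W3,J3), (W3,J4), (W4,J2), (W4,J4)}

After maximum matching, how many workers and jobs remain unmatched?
Unmatched: 0 workers, 0 jobs

Maximum matching size: 4
Workers: 4 total, 4 matched, 0 unmatched
Jobs: 4 total, 4 matched, 0 unmatched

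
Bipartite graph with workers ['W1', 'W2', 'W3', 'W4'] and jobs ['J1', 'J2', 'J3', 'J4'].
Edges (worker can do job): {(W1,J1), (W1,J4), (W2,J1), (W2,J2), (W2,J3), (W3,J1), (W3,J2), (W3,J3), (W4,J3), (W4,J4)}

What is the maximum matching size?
Maximum matching size = 4

Maximum matching: {(W1,J1), (W2,J2), (W3,J3), (W4,J4)}
Size: 4

This assigns 4 workers to 4 distinct jobs.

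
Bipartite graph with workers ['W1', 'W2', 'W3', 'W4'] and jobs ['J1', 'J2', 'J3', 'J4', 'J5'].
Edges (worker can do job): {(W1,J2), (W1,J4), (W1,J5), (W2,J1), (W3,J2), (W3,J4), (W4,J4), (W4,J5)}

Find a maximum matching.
Matching: {(W1,J4), (W2,J1), (W3,J2), (W4,J5)}

Maximum matching (size 4):
  W1 → J4
  W2 → J1
  W3 → J2
  W4 → J5

Each worker is assigned to at most one job, and each job to at most one worker.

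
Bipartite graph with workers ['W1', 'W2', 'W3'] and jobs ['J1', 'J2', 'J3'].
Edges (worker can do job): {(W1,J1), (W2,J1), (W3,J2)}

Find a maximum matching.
Matching: {(W1,J1), (W3,J2)}

Maximum matching (size 2):
  W1 → J1
  W3 → J2

Each worker is assigned to at most one job, and each job to at most one worker.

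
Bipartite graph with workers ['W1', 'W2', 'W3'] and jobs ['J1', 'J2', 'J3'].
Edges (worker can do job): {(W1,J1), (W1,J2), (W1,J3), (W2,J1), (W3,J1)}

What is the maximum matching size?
Maximum matching size = 2

Maximum matching: {(W1,J2), (W3,J1)}
Size: 2

This assigns 2 workers to 2 distinct jobs.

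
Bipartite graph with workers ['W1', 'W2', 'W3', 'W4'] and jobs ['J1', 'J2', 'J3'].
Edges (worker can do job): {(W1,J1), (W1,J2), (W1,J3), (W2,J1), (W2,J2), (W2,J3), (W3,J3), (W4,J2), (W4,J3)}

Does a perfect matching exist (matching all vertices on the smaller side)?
Yes, perfect matching exists (size 3)

Perfect matching: {(W1,J1), (W3,J3), (W4,J2)}
All 3 vertices on the smaller side are matched.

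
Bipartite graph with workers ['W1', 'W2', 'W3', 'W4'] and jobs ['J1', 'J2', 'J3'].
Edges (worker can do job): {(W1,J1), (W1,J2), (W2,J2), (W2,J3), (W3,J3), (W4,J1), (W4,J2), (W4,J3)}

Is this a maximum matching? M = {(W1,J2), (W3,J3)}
No, size 2 is not maximum

Proposed matching has size 2.
Maximum matching size for this graph: 3.

This is NOT maximum - can be improved to size 3.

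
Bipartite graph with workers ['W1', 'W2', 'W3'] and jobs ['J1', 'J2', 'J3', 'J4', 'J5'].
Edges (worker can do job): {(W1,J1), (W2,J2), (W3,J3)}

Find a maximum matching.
Matching: {(W1,J1), (W2,J2), (W3,J3)}

Maximum matching (size 3):
  W1 → J1
  W2 → J2
  W3 → J3

Each worker is assigned to at most one job, and each job to at most one worker.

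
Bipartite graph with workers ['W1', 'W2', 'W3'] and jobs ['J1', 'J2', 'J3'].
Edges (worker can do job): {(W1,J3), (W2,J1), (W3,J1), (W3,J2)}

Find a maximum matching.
Matching: {(W1,J3), (W2,J1), (W3,J2)}

Maximum matching (size 3):
  W1 → J3
  W2 → J1
  W3 → J2

Each worker is assigned to at most one job, and each job to at most one worker.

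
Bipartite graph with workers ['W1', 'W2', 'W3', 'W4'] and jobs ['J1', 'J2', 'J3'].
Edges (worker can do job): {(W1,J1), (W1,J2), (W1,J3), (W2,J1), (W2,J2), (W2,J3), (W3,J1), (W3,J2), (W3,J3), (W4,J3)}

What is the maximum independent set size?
Maximum independent set = 4

By König's theorem:
- Min vertex cover = Max matching = 3
- Max independent set = Total vertices - Min vertex cover
- Max independent set = 7 - 3 = 4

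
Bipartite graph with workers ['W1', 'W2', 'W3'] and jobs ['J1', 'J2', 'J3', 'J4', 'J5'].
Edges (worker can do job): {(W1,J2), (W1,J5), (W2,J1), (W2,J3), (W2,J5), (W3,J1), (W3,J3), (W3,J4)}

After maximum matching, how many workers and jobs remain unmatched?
Unmatched: 0 workers, 2 jobs

Maximum matching size: 3
Workers: 3 total, 3 matched, 0 unmatched
Jobs: 5 total, 3 matched, 2 unmatched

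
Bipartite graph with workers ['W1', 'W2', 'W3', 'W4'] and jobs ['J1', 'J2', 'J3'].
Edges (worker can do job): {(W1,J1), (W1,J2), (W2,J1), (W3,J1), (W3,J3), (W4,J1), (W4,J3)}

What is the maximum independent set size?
Maximum independent set = 4

By König's theorem:
- Min vertex cover = Max matching = 3
- Max independent set = Total vertices - Min vertex cover
- Max independent set = 7 - 3 = 4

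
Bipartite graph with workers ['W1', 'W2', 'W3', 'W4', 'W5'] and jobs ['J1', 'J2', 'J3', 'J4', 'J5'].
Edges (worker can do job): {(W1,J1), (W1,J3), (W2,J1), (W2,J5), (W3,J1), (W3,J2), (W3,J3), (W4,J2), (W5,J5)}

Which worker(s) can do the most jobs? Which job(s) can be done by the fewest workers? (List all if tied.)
Most versatile: W3 (3 jobs); Least covered: J4 (0 workers)

Worker degrees (jobs they can do): W1:2, W2:2, W3:3, W4:1, W5:1
Job degrees (workers who can do it): J1:3, J2:2, J3:2, J4:0, J5:2

Maximum worker degree is 3, achieved by: W3
Minimum job degree is 0, achieved by: J4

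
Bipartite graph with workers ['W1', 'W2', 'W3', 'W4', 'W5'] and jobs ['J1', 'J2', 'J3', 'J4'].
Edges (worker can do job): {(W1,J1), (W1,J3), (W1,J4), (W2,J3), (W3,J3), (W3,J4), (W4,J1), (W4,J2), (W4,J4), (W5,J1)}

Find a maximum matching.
Matching: {(W1,J3), (W3,J4), (W4,J2), (W5,J1)}

Maximum matching (size 4):
  W1 → J3
  W3 → J4
  W4 → J2
  W5 → J1

Each worker is assigned to at most one job, and each job to at most one worker.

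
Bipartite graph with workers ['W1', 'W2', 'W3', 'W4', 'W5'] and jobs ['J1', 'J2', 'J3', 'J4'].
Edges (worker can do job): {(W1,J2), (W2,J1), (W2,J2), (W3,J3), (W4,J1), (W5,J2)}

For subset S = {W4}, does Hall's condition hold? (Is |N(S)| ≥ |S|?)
Yes: |N(S)| = 1, |S| = 1

Subset S = {W4}
Neighbors N(S) = {J1}

|N(S)| = 1, |S| = 1
Hall's condition: |N(S)| ≥ |S| is satisfied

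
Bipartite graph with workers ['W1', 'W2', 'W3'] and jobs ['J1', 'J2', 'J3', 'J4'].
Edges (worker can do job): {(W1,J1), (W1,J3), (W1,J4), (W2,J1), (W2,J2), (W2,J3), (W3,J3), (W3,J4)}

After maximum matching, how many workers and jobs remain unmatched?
Unmatched: 0 workers, 1 jobs

Maximum matching size: 3
Workers: 3 total, 3 matched, 0 unmatched
Jobs: 4 total, 3 matched, 1 unmatched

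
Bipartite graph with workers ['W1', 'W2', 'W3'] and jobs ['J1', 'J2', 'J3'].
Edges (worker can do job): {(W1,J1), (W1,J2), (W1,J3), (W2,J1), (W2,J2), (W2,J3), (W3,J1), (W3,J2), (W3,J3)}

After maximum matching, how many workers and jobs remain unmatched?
Unmatched: 0 workers, 0 jobs

Maximum matching size: 3
Workers: 3 total, 3 matched, 0 unmatched
Jobs: 3 total, 3 matched, 0 unmatched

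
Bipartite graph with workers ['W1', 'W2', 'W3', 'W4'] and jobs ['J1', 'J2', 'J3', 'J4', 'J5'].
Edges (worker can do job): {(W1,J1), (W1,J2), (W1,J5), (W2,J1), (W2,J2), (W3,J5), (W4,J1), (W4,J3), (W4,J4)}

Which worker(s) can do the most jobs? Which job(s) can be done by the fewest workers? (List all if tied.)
Most versatile: W1, W4 (3 jobs); Least covered: J3, J4 (1 workers)

Worker degrees (jobs they can do): W1:3, W2:2, W3:1, W4:3
Job degrees (workers who can do it): J1:3, J2:2, J3:1, J4:1, J5:2

Maximum worker degree is 3, achieved by: W1, W4
Minimum job degree is 1, achieved by: J3, J4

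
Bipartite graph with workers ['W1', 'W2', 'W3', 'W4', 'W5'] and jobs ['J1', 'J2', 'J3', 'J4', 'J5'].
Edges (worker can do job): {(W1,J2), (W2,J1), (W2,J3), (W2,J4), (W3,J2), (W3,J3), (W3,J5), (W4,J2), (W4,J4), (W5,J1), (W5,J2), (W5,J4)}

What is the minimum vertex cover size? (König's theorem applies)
Minimum vertex cover size = 5

By König's theorem: in bipartite graphs,
min vertex cover = max matching = 5

Maximum matching has size 5, so minimum vertex cover also has size 5.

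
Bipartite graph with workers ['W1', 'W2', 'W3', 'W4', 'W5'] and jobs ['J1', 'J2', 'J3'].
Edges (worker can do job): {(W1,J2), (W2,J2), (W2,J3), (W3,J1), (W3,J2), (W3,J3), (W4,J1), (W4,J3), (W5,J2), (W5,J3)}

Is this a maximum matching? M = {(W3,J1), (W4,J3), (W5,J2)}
Yes, size 3 is maximum

Proposed matching has size 3.
Maximum matching size for this graph: 3.

This is a maximum matching.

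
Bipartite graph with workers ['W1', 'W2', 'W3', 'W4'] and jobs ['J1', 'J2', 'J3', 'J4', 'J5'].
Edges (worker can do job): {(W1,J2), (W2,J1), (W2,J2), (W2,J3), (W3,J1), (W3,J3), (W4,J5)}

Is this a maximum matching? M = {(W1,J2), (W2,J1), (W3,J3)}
No, size 3 is not maximum

Proposed matching has size 3.
Maximum matching size for this graph: 4.

This is NOT maximum - can be improved to size 4.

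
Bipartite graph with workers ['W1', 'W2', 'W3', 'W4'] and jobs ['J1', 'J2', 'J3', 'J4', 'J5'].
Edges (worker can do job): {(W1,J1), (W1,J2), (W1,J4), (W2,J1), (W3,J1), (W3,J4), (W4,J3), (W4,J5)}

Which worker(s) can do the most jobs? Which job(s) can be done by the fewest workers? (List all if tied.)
Most versatile: W1 (3 jobs); Least covered: J2, J3, J5 (1 workers)

Worker degrees (jobs they can do): W1:3, W2:1, W3:2, W4:2
Job degrees (workers who can do it): J1:3, J2:1, J3:1, J4:2, J5:1

Maximum worker degree is 3, achieved by: W1
Minimum job degree is 1, achieved by: J2, J3, J5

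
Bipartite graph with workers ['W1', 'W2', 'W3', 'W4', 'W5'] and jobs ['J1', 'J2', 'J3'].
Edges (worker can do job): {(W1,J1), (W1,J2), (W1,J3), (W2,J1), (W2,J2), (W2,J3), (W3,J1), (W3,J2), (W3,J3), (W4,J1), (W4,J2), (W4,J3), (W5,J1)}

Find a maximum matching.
Matching: {(W1,J2), (W3,J1), (W4,J3)}

Maximum matching (size 3):
  W1 → J2
  W3 → J1
  W4 → J3

Each worker is assigned to at most one job, and each job to at most one worker.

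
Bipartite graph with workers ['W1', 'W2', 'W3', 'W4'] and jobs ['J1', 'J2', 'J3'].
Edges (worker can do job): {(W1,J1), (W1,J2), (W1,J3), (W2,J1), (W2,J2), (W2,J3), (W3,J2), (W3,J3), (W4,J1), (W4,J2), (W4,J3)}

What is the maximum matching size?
Maximum matching size = 3

Maximum matching: {(W1,J2), (W3,J3), (W4,J1)}
Size: 3

This assigns 3 workers to 3 distinct jobs.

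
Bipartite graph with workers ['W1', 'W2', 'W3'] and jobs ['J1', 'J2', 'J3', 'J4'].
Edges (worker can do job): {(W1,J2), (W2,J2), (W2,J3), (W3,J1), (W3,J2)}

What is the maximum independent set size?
Maximum independent set = 4

By König's theorem:
- Min vertex cover = Max matching = 3
- Max independent set = Total vertices - Min vertex cover
- Max independent set = 7 - 3 = 4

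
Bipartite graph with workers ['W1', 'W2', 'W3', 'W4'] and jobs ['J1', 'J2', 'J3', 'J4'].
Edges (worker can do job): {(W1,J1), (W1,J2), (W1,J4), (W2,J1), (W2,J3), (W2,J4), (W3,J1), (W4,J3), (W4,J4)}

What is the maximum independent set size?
Maximum independent set = 4

By König's theorem:
- Min vertex cover = Max matching = 4
- Max independent set = Total vertices - Min vertex cover
- Max independent set = 8 - 4 = 4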